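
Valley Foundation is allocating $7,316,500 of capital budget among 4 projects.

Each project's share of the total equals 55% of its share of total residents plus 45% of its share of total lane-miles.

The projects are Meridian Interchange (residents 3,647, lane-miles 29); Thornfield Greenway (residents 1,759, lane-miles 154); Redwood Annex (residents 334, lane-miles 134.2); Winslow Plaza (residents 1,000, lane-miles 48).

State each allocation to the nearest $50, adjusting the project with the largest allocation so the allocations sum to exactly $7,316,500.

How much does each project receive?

Meridian Interchange: $2,438,850; Thornfield Greenway: $2,438,550; Redwood Annex: $1,409,300; Winslow Plaza: $1,029,800

Residents total 6,740; lane-miles total 365.2.
Blended shares (55% residents + 45% lane-miles): Meridian Interchange 0.3333; Thornfield Greenway 0.3333; Redwood Annex 0.1926; Winslow Plaza 0.1407.
Pro-rata amounts: Meridian Interchange 2,438,865.30; Thornfield Greenway 2,438,571.98; Redwood Annex 1,409,279.64; Winslow Plaza 1,029,783.09.
After rounding ($50): Meridian Interchange $2,438,850; Thornfield Greenway $2,438,550; Redwood Annex $1,409,300; Winslow Plaza $1,029,800. Sum = $7,316,500.
Sum already equals the total — no adjustment.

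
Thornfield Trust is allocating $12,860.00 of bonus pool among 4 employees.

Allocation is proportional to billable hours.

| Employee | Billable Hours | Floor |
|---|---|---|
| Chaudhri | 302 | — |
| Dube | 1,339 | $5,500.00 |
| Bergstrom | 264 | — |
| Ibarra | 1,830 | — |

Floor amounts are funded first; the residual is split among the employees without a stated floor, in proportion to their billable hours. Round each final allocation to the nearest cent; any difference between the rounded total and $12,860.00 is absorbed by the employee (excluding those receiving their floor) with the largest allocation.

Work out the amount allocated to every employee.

Guaranteed amounts: Dube $5,500.00. Balance $7,360.00.
Balance split over remaining billable hours 2,396: Chaudhri 927.6795 → $927.68; Bergstrom 810.9516 → $810.95; Ibarra 5,621.3689 → $5,621.37.

Chaudhri: $927.68 | Dube: $5,500.00 | Bergstrom: $810.95 | Ibarra: $5,621.37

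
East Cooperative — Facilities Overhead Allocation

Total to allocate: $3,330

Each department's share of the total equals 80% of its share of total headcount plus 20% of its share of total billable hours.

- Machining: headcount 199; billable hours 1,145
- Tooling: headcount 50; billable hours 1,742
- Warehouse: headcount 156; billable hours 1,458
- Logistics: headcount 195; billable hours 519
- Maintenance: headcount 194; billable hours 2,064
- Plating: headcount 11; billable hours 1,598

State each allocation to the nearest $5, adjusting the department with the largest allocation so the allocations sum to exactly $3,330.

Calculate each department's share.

Totals — headcount 805, billable hours 8,526.
Composite weights (80% headcount + 20% billable hours): Machining 0.2246; Tooling 0.0906; Warehouse 0.1892; Logistics 0.2060; Maintenance 0.2412; Plating 0.0484.
Pro-rata amounts: Machining 747.99; Tooling 301.54; Warehouse 630.14; Logistics 685.86; Maintenance 803.23; Plating 161.23.
At nearest $5: Machining $750; Tooling $300; Warehouse $630; Logistics $685; Maintenance $805; Plating $160. Sum = $3,330.
Rounded total matches; no reconciliation needed.

Machining: $750 | Tooling: $300 | Warehouse: $630 | Logistics: $685 | Maintenance: $805 | Plating: $160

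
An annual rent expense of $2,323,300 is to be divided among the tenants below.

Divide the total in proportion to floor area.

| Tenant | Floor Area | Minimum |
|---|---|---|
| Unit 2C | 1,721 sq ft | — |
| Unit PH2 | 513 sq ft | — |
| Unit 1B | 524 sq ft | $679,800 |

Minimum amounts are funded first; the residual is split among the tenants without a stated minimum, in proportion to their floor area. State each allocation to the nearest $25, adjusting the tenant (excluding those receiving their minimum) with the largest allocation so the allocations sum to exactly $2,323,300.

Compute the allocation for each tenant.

Fund the minimums — Unit 1B $679,800. Residual $1,643,500.
Residual split over remaining floor area 2,234: Unit 2C 1,266,098.25 → $1,266,100; Unit PH2 377,401.75 → $377,400.

Unit 2C: $1,266,100 | Unit PH2: $377,400 | Unit 1B: $679,800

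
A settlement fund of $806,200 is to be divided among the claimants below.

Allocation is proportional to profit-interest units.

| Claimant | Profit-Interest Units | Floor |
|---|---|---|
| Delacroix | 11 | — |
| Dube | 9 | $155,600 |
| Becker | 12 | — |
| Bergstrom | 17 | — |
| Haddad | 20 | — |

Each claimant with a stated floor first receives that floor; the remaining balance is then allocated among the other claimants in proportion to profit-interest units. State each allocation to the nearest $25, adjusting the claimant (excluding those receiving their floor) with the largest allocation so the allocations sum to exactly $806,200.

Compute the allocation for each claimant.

Delacroix: $119,275 · Dube: $155,600 · Becker: $130,125 · Bergstrom: $184,325 · Haddad: $216,875

Guaranteed amounts: Dube $155,600. Remaining pool $650,600.
Remaining pool split over remaining profit-interest units 60: Delacroix 119,276.67 → $119,275; Becker 130,120.00 → $130,125; Bergstrom 184,336.67 → $184,325; Haddad 216,866.67 → $216,875.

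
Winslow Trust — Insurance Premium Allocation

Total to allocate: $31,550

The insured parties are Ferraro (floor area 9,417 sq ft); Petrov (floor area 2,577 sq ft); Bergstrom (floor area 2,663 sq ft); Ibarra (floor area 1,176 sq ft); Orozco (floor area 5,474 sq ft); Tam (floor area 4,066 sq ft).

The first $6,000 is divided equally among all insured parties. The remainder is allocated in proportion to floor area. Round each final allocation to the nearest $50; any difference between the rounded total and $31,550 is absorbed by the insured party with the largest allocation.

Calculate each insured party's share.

Ferraro: $10,450 | Petrov: $3,600 | Bergstrom: $3,700 | Ibarra: $2,200 | Orozco: $6,500 | Tam: $5,100

First tranche $6,000 split equally: $1,000 each.
Remainder $25,550 by floor area (total 25,373): Ferraro 9,482.69 → $9,500; Petrov 2,594.98 → $2,600; Bergstrom 2,681.58 → $2,700; Ibarra 1,184.20 → $1,200; Orozco 5,512.19 → $5,500; Tam 4,094.36 → $4,100.
Rounding difference −$50 on remainder applied to Ferraro.
Totals: Ferraro $1,000 + $9,450 = $10,450; Petrov $1,000 + $2,600 = $3,600; Bergstrom $1,000 + $2,700 = $3,700; Ibarra $1,000 + $1,200 = $2,200; Orozco $1,000 + $5,500 = $6,500; Tam $1,000 + $4,100 = $5,100.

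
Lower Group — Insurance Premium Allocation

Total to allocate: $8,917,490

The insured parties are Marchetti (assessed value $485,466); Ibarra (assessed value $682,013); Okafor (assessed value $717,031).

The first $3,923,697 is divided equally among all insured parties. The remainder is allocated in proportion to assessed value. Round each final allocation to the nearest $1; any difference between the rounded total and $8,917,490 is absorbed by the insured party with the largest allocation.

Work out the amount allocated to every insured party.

Marchetti: $2,594,343 · Ibarra: $3,115,176 · Okafor: $3,207,971

Equal tier: $3,923,697 ÷ 3 = $1,307,899 apiece.
Remainder $4,993,793 by assessed value (total 1,884,510): Marchetti 1,286,444.07 → $1,286,444; Ibarra 1,807,277.09 → $1,807,277; Okafor 1,900,071.84 → $1,900,072.
Totals: Marchetti $1,307,899 + $1,286,444 = $2,594,343; Ibarra $1,307,899 + $1,807,277 = $3,115,176; Okafor $1,307,899 + $1,900,072 = $3,207,971.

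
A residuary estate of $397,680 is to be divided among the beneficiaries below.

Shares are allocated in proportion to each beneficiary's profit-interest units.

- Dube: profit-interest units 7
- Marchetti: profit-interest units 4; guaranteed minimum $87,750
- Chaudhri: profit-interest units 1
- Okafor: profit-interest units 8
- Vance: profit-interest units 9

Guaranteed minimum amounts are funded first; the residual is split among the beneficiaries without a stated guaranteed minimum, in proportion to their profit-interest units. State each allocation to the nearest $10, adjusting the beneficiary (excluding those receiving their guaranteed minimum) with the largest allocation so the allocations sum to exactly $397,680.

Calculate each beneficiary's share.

Dube: $86,780; Marchetti: $87,750; Chaudhri: $12,400; Okafor: $99,180; Vance: $111,570

Fund the minimums — Marchetti $87,750. Remaining pool $309,930.
Remaining pool split over remaining profit-interest units 25: Dube 86,780.40 → $86,780; Chaudhri 12,397.20 → $12,400; Okafor 99,177.60 → $99,180; Vance 111,574.80 → $111,570.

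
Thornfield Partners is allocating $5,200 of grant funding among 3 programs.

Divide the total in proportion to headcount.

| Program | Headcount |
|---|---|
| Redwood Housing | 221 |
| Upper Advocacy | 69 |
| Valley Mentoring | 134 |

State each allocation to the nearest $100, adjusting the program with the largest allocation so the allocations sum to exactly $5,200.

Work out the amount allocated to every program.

Combined headcount = 424.
Pro-rata amounts: Redwood Housing 221/424 × $5,200 = 2,710.38; Upper Advocacy 69/424 × $5,200 = 846.23; Valley Mentoring 134/424 × $5,200 = 1,643.40.
After rounding ($100): Redwood Housing $2,700; Upper Advocacy $800; Valley Mentoring $1,600. Sum = $5,100.
Difference $5,200 − $5,100 = +$100 applied to largest allocation (Redwood Housing): Redwood Housing becomes $2,800.

Redwood Housing: $2,800 · Upper Advocacy: $800 · Valley Mentoring: $1,600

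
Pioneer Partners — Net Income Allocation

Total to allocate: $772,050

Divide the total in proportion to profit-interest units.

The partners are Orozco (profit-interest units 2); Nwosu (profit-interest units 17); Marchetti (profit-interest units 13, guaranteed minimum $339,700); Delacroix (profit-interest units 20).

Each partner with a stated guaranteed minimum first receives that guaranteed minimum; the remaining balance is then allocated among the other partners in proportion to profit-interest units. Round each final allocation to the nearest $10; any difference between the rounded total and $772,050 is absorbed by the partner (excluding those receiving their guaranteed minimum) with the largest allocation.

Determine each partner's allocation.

Minimums first: Marchetti $339,700. Remaining pool $432,350.
Remaining pool split over remaining profit-interest units 39: Orozco 22,171.79 → $22,170; Nwosu 188,460.26 → $188,460; Delacroix 221,717.95 → $221,720.

Orozco: $22,170; Nwosu: $188,460; Marchetti: $339,700; Delacroix: $221,720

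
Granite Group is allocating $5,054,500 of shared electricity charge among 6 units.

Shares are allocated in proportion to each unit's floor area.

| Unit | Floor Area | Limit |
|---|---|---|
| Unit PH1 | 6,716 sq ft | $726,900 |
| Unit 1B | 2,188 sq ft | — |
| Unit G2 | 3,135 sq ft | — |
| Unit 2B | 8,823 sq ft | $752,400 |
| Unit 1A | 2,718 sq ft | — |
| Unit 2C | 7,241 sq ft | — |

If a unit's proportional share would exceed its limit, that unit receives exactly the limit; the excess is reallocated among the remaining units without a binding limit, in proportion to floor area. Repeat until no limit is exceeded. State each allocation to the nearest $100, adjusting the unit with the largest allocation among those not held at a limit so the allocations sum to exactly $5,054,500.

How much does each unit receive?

Sum of floor area: 30,821.
Pro-rata shares before constraints: Unit PH1 1,101,392.62; Unit 1B 358,821.78; Unit G2 514,125.35; Unit 2B 1,446,930.78; Unit 1A 445,739.30; Unit 2C 1,187,490.17.
Capped: Unit PH1 ($726,900), Unit 2B ($752,400); remaining pool $3,575,200 reallocated over remaining floor area 15,282.
Shares after redistribution: Unit 1B 511,879.18 → $511,900; Unit G2 733,428.35 → $733,400; Unit 1A 635,871.85 → $635,900; Unit 2C 1,694,020.63 → $1,694,000.

Unit PH1: $726,900 · Unit 1B: $511,900 · Unit G2: $733,400 · Unit 2B: $752,400 · Unit 1A: $635,900 · Unit 2C: $1,694,000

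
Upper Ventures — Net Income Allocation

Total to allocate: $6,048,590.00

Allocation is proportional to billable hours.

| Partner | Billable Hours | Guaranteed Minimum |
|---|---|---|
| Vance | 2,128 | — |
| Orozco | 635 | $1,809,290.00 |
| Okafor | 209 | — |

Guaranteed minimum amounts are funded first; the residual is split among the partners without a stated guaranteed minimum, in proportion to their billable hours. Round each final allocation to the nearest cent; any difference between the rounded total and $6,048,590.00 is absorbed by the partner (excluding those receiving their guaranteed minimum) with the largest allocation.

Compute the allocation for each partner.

Vance: $3,860,175.61 | Orozco: $1,809,290.00 | Okafor: $379,124.39

Fund the minimums — Orozco $1,809,290.00. Remaining pool $4,239,300.00.
Remaining pool split over remaining billable hours 2,337: Vance 3,860,175.6098 → $3,860,175.61; Okafor 379,124.3902 → $379,124.39.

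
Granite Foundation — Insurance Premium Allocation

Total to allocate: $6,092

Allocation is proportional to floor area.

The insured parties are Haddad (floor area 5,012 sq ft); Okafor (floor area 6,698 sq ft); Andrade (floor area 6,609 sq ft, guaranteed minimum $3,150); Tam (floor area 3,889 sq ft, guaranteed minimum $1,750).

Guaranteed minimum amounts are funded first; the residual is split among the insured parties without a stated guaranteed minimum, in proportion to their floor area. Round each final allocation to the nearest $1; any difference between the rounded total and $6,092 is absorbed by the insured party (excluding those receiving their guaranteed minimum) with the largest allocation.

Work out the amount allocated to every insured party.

Guaranteed amounts: Andrade $3,150; Tam $1,750. Balance $1,192.
Balance split over remaining floor area 11,710: Haddad 510.19 → $510; Okafor 681.81 → $682.

Haddad: $510 | Okafor: $682 | Andrade: $3,150 | Tam: $1,750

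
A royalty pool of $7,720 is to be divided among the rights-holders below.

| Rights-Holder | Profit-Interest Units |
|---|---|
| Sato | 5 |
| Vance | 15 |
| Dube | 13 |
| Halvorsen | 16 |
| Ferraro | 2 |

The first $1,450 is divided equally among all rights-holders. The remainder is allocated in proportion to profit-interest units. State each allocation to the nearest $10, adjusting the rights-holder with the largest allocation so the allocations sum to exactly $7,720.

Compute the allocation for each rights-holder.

Sato: $900; Vance: $2,130; Dube: $1,890; Halvorsen: $2,260; Ferraro: $540

First tranche $1,450 split equally: $290 each.
Remainder $6,270 by profit-interest units (total 51): Sato 614.71 → $610; Vance 1,844.12 → $1,840; Dube 1,598.24 → $1,600; Halvorsen 1,967.06 → $1,970; Ferraro 245.88 → $250.
Totals: Sato $290 + $610 = $900; Vance $290 + $1,840 = $2,130; Dube $290 + $1,600 = $1,890; Halvorsen $290 + $1,970 = $2,260; Ferraro $290 + $250 = $540.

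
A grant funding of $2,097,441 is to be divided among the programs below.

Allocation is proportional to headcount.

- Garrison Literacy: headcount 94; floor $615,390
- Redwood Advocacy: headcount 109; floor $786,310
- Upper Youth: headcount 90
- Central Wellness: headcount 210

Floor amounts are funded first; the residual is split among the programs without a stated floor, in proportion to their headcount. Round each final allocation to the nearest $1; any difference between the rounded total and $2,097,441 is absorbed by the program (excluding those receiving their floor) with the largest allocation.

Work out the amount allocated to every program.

Garrison Literacy: $615,390 · Redwood Advocacy: $786,310 · Upper Youth: $208,722 · Central Wellness: $487,019

Minimums first: Garrison Literacy $615,390; Redwood Advocacy $786,310. Remaining pool $695,741.
Remaining pool split over remaining headcount 300: Upper Youth 208,722.30 → $208,722; Central Wellness 487,018.70 → $487,019.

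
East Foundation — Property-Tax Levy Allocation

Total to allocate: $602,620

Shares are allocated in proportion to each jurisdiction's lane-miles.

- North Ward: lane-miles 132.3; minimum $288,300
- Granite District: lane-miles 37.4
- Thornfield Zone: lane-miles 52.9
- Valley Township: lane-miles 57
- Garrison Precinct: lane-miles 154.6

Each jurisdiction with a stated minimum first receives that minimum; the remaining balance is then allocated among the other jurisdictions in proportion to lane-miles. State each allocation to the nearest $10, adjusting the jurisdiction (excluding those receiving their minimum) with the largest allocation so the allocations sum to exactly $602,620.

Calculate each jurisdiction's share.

Minimums first: North Ward $288,300. Residual $314,320.
Residual split over remaining lane-miles 301.9: Granite District 38,938.62 → $38,940; Thornfield Zone 55,076.28 → $55,080; Valley Township 59,344.95 → $59,340; Garrison Precinct 160,960.16 → $160,960.

North Ward: $288,300 | Granite District: $38,940 | Thornfield Zone: $55,080 | Valley Township: $59,340 | Garrison Precinct: $160,960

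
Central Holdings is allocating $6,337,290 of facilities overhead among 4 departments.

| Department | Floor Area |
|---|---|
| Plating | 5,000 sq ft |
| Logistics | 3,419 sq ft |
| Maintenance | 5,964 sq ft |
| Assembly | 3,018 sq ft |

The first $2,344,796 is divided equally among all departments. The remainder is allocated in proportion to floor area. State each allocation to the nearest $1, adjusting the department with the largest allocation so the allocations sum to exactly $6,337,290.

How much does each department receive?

$2,344,796 shared equally gives $586,199 per department.
Remainder $3,992,494 by floor area (total 17,401): Plating 1,147,202.46 → $1,147,202; Logistics 784,457.04 → $784,457; Maintenance 1,368,383.09 → $1,368,383; Assembly 692,451.40 → $692,451.
Rounding difference +$1 on remainder applied to Maintenance.
Totals: Plating $586,199 + $1,147,202 = $1,733,401; Logistics $586,199 + $784,457 = $1,370,656; Maintenance $586,199 + $1,368,384 = $1,954,583; Assembly $586,199 + $692,451 = $1,278,650.

Plating: $1,733,401; Logistics: $1,370,656; Maintenance: $1,954,583; Assembly: $1,278,650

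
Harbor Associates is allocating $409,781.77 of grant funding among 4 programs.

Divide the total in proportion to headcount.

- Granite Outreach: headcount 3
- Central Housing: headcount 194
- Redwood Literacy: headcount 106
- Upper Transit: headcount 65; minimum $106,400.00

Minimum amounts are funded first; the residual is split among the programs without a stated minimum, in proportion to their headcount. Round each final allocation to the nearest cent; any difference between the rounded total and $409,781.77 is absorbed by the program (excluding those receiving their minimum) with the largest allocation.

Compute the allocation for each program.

Fund the minimums — Upper Transit $106,400.00. Residual $303,381.77.
Residual split over remaining headcount 303: Granite Outreach 3,003.7799 → $3,003.78; Central Housing 194,244.4336 → $194,244.43; Redwood Literacy 106,133.5565 → $106,133.56.

Granite Outreach: $3,003.78 · Central Housing: $194,244.43 · Redwood Literacy: $106,133.56 · Upper Transit: $106,400.00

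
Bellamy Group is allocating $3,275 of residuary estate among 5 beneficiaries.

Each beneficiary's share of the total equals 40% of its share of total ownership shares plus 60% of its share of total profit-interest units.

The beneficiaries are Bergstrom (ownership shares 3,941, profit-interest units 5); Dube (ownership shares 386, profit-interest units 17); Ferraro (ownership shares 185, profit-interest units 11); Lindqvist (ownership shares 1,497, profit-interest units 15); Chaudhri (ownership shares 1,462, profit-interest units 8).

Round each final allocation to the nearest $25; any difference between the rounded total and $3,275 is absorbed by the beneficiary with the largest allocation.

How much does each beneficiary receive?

Bergstrom: $850; Dube: $675; Ferraro: $425; Lindqvist: $800; Chaudhri: $525

Ownership shares total 7,471; profit-interest units total 56.
Blended shares (40% ownership shares + 60% profit-interest units): Bergstrom 0.2646; Dube 0.2028; Ferraro 0.1278; Lindqvist 0.2409; Chaudhri 0.1640.
Unrounded shares: Bergstrom 866.48; Dube 664.20; Ferraro 418.42; Lindqvist 788.83; Chaudhri 537.07.
Rounded to nearest $25: Bergstrom $875; Dube $675; Ferraro $425; Lindqvist $800; Chaudhri $525. Sum = $3,300.
Difference $3,275 − $3,300 = −$25 applied to largest allocation (Bergstrom): Bergstrom becomes $850.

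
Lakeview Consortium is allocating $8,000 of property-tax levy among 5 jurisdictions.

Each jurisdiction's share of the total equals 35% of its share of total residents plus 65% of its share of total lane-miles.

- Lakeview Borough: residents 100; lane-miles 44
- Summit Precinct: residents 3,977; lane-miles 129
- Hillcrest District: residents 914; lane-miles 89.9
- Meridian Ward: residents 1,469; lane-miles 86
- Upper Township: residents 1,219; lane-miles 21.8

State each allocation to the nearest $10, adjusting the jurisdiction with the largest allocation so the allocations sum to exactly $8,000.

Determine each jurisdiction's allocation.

Lakeview Borough: $650 · Summit Precinct: $3,270 · Hillcrest District: $1,590 · Meridian Ward: $1,740 · Upper Township: $750

Residents total 7,679; lane-miles total 370.7.
Composite weights (35% residents + 65% lane-miles): Lakeview Borough 0.0817; Summit Precinct 0.4075; Hillcrest District 0.1993; Meridian Ward 0.2178; Upper Township 0.0938.
Proportional shares: Lakeview Borough 653.67; Summit Precinct 3,259.69; Hillcrest District 1,594.35; Meridian Ward 1,742.01; Upper Township 750.28.
At nearest $10: Lakeview Borough $650; Summit Precinct $3,260; Hillcrest District $1,590; Meridian Ward $1,740; Upper Township $750. Sum = $7,990.
Difference $8,000 − $7,990 = +$10 applied to largest allocation (Summit Precinct): Summit Precinct becomes $3,270.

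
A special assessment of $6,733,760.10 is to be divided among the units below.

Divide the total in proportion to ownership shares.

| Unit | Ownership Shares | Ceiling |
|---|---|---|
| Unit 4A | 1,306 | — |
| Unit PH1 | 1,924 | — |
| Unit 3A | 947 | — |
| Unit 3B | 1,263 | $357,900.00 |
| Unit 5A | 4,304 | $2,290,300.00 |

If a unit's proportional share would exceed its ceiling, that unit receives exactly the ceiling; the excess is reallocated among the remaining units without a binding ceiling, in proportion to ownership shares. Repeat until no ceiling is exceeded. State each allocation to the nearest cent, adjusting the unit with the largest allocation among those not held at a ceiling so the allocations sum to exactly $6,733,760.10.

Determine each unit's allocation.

Unit 4A: $1,277,409.98 | Unit PH1: $1,881,881.17 | Unit 3A: $926,268.95 | Unit 3B: $357,900.00 | Unit 5A: $2,290,300.00

Sum of ownership shares: 9,744.
Unconstrained shares: Unit 4A 902,533.9379; Unit PH1 1,329,613.5501; Unit 3A 654,440.7651; Unit 3B 872,818.0425; Unit 5A 2,974,353.8044.
Cap binds for Unit 3B ($357,900.00), Unit 5A ($2,290,300.00); remaining pool $4,085,560.10 reallocated over remaining ownership shares 4,177.
Redistributed shares: Unit 4A 1,277,409.9810 → $1,277,409.98; Unit PH1 1,881,881.1665 → $1,881,881.17; Unit 3A 926,268.9525 → $926,268.95.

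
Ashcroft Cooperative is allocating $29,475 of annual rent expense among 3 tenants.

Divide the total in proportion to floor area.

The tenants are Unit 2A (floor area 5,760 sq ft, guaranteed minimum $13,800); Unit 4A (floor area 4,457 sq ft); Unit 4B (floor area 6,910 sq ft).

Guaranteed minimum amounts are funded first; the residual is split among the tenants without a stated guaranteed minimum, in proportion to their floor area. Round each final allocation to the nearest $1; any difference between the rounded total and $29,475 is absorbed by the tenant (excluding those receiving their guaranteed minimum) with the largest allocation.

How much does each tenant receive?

Fund the minimums — Unit 2A $13,800. Residual $15,675.
Residual split over remaining floor area 11,367: Unit 4A 6,146.17 → $6,146; Unit 4B 9,528.83 → $9,529.

Unit 2A: $13,800 · Unit 4A: $6,146 · Unit 4B: $9,529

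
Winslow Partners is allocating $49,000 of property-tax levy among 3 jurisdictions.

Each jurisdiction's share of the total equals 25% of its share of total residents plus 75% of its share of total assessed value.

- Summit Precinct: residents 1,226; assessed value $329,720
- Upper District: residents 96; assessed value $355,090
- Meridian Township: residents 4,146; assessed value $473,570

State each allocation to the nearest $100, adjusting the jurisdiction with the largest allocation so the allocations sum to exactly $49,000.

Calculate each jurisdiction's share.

Summit Precinct: $13,200; Upper District: $11,500; Meridian Township: $24,300

Residents total 5,468; assessed value total 1,158,380.
Blended shares (25% residents + 75% assessed value): Summit Precinct 0.2695; Upper District 0.2343; Meridian Township 0.4962.
Unrounded shares: Summit Precinct 13,207.10; Upper District 11,480.42; Meridian Township 24,312.48.
After rounding ($100): Summit Precinct $13,200; Upper District $11,500; Meridian Township $24,300. Sum = $49,000.
Rounded total matches; no reconciliation needed.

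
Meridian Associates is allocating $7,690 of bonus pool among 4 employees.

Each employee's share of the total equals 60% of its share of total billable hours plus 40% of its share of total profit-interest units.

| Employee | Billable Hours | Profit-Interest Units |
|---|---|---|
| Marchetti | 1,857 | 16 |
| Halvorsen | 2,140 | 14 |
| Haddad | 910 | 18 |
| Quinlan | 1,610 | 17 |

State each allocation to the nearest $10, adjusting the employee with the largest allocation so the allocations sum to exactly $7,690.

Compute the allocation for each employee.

Billable hours total 6,517; profit-interest units total 65.
Combined weights (60% billable hours + 40% profit-interest units): Marchetti 0.2694; Halvorsen 0.2832; Haddad 0.1946; Quinlan 0.2528.
Raw shares: Marchetti 2,071.91; Halvorsen 2,177.63; Haddad 1,496.09; Quinlan 1,944.36.
Rounded to nearest $10: Marchetti $2,070; Halvorsen $2,180; Haddad $1,500; Quinlan $1,940. Sum = $7,690.
Sum already equals the total — no adjustment.

Marchetti: $2,070 · Halvorsen: $2,180 · Haddad: $1,500 · Quinlan: $1,940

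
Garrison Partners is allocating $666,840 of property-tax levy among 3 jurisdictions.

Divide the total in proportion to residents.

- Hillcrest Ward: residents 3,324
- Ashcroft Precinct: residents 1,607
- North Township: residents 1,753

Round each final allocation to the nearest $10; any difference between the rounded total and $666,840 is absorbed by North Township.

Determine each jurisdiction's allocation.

Hillcrest Ward: $331,620 · Ashcroft Precinct: $160,320 · North Township: $174,900

Combined residents = 6,684.
Pro-rata amounts: Hillcrest Ward 3,324/6,684 × $666,840 = 331,624.20; Ashcroft Precinct 1,607/6,684 × $666,840 = 160,324.94; North Township 1,753/6,684 × $666,840 = 174,890.86.
Rounded to nearest $10: Hillcrest Ward $331,620; Ashcroft Precinct $160,320; North Township $174,890. Sum = $666,830.
Difference $666,840 − $666,830 = +$10 applied to North Township: North Township becomes $174,900.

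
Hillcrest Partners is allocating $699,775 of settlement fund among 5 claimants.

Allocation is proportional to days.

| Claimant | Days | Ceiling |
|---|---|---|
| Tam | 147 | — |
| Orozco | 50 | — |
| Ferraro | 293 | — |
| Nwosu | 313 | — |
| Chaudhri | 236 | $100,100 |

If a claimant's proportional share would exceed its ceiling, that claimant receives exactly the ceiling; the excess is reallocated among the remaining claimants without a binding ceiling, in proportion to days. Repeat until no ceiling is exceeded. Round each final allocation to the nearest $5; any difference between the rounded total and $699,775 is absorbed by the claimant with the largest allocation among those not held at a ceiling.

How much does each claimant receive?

Total days = 1,039.
Pro-rata shares before constraints: Tam 99,005.70; Orozco 33,675.41; Ferraro 197,337.90; Nwosu 210,808.06; Chaudhri 158,947.93.
Capped: Chaudhri ($100,100); balance $599,675 reallocated over remaining days 803.
Shares after redistribution: Tam 109,778.61 → $109,780; Orozco 37,339.66 → $37,340; Ferraro 218,810.43 → $218,810; Nwosu 233,746.30 → $233,745.

Tam: $109,780 | Orozco: $37,340 | Ferraro: $218,810 | Nwosu: $233,745 | Chaudhri: $100,100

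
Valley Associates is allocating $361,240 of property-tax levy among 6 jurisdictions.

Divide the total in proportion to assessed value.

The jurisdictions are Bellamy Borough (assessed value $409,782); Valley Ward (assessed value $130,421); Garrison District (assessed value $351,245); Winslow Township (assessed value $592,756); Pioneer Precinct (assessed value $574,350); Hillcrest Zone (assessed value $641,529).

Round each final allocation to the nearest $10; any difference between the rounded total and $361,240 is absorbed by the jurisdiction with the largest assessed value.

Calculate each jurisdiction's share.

Bellamy Borough: $54,820 · Valley Ward: $17,450 · Garrison District: $46,990 · Winslow Township: $79,300 · Pioneer Precinct: $76,840 · Hillcrest Zone: $85,840

Combined assessed value = 409,782 + 130,421 + 351,245 + 592,756 + 574,350 + 641,529 = 2,700,083.
Unrounded shares: Bellamy Borough 54,824.11; Valley Ward 17,448.83; Garrison District 46,992.53; Winslow Township 79,303.92; Pioneer Precinct 76,841.41; Hillcrest Zone 85,829.19.
After rounding ($10): Bellamy Borough $54,820; Valley Ward $17,450; Garrison District $46,990; Winslow Township $79,300; Pioneer Precinct $76,840; Hillcrest Zone $85,830. Sum = $361,230.
Difference $361,240 − $361,230 = +$10 applied to largest assessed value (Hillcrest Zone): Hillcrest Zone becomes $85,840.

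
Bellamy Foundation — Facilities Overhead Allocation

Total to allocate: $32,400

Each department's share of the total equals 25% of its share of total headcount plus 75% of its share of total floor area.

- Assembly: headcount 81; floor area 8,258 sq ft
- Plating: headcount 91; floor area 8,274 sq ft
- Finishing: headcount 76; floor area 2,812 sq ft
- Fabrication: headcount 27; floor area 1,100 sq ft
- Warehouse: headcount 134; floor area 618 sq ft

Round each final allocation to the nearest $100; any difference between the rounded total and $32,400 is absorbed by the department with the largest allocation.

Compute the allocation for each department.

Headcount total 409; floor area total 21,062.
Blended shares (25% headcount + 75% floor area): Assembly 0.3436; Plating 0.3503; Finishing 0.1466; Fabrication 0.0557; Warehouse 0.1039.
Raw shares: Assembly 11,131.71; Plating 11,348.22; Finishing 4,749.44; Fabrication 1,803.83; Warehouse 3,366.80.
After rounding ($100): Assembly $11,100; Plating $11,300; Finishing $4,700; Fabrication $1,800; Warehouse $3,400. Sum = $32,300.
Difference $32,400 − $32,300 = +$100 applied to largest allocation (Plating): Plating becomes $11,400.

Assembly: $11,100; Plating: $11,400; Finishing: $4,700; Fabrication: $1,800; Warehouse: $3,400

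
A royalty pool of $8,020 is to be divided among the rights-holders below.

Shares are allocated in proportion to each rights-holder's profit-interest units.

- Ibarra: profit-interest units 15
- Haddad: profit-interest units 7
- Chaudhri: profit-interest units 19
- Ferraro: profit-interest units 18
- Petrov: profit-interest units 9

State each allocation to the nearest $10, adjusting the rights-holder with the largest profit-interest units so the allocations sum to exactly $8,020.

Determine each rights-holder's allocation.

Sum of profit-interest units: 15 + 7 + 19 + 18 + 9 = 68.
Unrounded shares: Ibarra 1,769.12; Haddad 825.59; Chaudhri 2,240.88; Ferraro 2,122.94; Petrov 1,061.47.
Rounded to nearest $10: Ibarra $1,770; Haddad $830; Chaudhri $2,240; Ferraro $2,120; Petrov $1,060. Sum = $8,020.
Rounded total matches; no reconciliation needed.

Ibarra: $1,770; Haddad: $830; Chaudhri: $2,240; Ferraro: $2,120; Petrov: $1,060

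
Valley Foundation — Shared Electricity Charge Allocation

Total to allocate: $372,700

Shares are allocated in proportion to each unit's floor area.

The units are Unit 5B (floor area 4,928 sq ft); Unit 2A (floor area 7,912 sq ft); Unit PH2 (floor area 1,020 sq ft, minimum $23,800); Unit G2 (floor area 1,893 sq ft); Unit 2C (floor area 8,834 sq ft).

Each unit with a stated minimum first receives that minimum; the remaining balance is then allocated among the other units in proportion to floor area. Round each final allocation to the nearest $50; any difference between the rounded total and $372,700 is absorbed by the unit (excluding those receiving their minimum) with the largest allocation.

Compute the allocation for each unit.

Guaranteed amounts: Unit PH2 $23,800. Balance $348,900.
Balance split over remaining floor area 23,567: Unit 5B 72,957.07 → $72,950; Unit 2A 117,133.99 → $117,150; Unit G2 28,025.11 → $28,050; Unit 2C 130,783.83 → $130,800.
Rounding difference −$50 applied to Unit 2C → $130,750.

Unit 5B: $72,950 · Unit 2A: $117,150 · Unit PH2: $23,800 · Unit G2: $28,050 · Unit 2C: $130,750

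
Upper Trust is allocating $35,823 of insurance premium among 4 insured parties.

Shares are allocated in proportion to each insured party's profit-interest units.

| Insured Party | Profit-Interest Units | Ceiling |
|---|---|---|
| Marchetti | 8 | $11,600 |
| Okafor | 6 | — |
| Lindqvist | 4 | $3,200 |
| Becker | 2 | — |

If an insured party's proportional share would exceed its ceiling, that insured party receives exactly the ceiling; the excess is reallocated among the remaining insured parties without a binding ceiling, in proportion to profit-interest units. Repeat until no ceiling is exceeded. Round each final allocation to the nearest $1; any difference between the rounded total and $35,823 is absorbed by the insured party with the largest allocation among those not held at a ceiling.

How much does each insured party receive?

Marchetti: $11,600 | Okafor: $15,767 | Lindqvist: $3,200 | Becker: $5,256

Profit-interest units total: 20.
Proportional shares (ignoring caps): Marchetti 14,329.20; Okafor 10,746.90; Lindqvist 7,164.60; Becker 3,582.30.
Cap binds for Marchetti ($11,600), Lindqvist ($3,200); balance $21,023 reallocated over remaining profit-interest units 8.
Shares after redistribution: Okafor 15,767.25 → $15,767; Becker 5,255.75 → $5,256.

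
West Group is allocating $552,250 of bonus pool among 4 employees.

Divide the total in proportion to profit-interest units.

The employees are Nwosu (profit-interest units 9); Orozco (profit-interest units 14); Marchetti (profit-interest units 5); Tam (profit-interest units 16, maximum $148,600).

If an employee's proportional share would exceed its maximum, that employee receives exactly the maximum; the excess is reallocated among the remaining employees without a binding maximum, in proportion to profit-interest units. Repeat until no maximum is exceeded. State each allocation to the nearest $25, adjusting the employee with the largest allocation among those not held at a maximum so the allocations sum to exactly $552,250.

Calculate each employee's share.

Combined profit-interest units = 44.
Proportional shares (ignoring caps): Nwosu 112,960.23; Orozco 175,715.91; Marchetti 62,755.68; Tam 200,818.18.
Held at cap: Tam ($148,600); residual $403,650 reallocated over remaining profit-interest units 28.
Remaining shares: Nwosu 129,744.64 → $129,750; Orozco 201,825.00 → $201,825; Marchetti 72,080.36 → $72,075.

Nwosu: $129,750 | Orozco: $201,825 | Marchetti: $72,075 | Tam: $148,600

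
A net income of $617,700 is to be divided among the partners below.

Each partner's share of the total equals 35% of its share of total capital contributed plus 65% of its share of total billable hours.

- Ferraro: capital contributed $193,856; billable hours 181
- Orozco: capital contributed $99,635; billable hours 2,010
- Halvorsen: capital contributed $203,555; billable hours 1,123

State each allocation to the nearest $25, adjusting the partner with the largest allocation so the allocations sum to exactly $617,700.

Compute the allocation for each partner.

Ferraro: $106,250 · Orozco: $286,850 · Halvorsen: $224,600

Capital contributed total 497,046; billable hours total 3,314.
Composite weights (35% capital contributed + 65% billable hours): Ferraro 0.1720; Orozco 0.4644; Halvorsen 0.3636.
Proportional shares: Ferraro 106,248.46; Orozco 286,857.14; Halvorsen 224,594.39.
Rounded to nearest $25: Ferraro $106,250; Orozco $286,850; Halvorsen $224,600. Sum = $617,700.
No rounding difference to absorb.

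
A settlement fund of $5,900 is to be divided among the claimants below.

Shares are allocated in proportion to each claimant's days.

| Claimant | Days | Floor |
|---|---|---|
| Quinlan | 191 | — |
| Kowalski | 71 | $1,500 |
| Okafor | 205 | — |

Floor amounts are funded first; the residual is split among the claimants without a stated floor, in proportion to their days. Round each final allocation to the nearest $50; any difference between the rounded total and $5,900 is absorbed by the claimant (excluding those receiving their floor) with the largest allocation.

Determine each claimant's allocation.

Fund the minimums — Kowalski $1,500. Residual $4,400.
Residual split over remaining days 396: Quinlan 2,122.22 → $2,100; Okafor 2,277.78 → $2,300.

Quinlan: $2,100; Kowalski: $1,500; Okafor: $2,300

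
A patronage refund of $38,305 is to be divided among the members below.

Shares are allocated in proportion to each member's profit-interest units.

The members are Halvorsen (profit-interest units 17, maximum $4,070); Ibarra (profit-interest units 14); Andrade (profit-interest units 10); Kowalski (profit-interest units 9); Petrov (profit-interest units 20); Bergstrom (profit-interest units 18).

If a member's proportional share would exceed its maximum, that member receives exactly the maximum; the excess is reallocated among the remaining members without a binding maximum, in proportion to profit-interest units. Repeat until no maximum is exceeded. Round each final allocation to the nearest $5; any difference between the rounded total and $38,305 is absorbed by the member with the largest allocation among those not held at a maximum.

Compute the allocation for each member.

Sum of profit-interest units: 88.
Pro-rata shares before constraints: Halvorsen 7,399.83; Ibarra 6,093.98; Andrade 4,352.84; Kowalski 3,917.56; Petrov 8,705.68; Bergstrom 7,835.11.
Cap binds for Halvorsen ($4,070); remaining pool $34,235 reallocated over remaining profit-interest units 71.
Redistributed shares: Ibarra 6,750.56 → $6,750; Andrade 4,821.83 → $4,820; Kowalski 4,339.65 → $4,340; Petrov 9,643.66 → $9,645; Bergstrom 8,679.30 → $8,680.

Halvorsen: $4,070; Ibarra: $6,750; Andrade: $4,820; Kowalski: $4,340; Petrov: $9,645; Bergstrom: $8,680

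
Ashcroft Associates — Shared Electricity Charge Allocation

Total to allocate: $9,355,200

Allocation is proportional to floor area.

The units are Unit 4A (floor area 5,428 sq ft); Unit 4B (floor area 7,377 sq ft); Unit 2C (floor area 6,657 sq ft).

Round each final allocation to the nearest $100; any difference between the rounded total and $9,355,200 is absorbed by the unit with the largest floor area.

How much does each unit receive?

Floor area total: 5,428 + 7,377 + 6,657 = 19,462.
Pro-rata amounts: Unit 4A 2,609,188.45; Unit 4B 3,546,054.38; Unit 2C 3,199,957.17.
After rounding ($100): Unit 4A $2,609,200; Unit 4B $3,546,100; Unit 2C $3,200,000. Sum = $9,355,300.
Difference $9,355,200 − $9,355,300 = −$100 applied to largest floor area (Unit 4B): Unit 4B becomes $3,546,000.

Unit 4A: $2,609,200; Unit 4B: $3,546,000; Unit 2C: $3,200,000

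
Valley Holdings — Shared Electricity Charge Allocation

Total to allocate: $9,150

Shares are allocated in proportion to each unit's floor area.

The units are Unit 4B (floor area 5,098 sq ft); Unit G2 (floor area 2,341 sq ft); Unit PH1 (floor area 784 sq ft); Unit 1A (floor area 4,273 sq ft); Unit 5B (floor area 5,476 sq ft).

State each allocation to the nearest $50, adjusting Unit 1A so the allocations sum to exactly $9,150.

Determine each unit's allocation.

Combined floor area = 17,972.
Unrounded shares: Unit 4B 5,098/17,972 × $9,150 = 2,595.52; Unit G2 2,341/17,972 × $9,150 = 1,191.86; Unit PH1 784/17,972 × $9,150 = 399.15; Unit 1A 4,273/17,972 × $9,150 = 2,175.49; Unit 5B 5,476/17,972 × $9,150 = 2,787.97.
Rounded to nearest $50: Unit 4B $2,600; Unit G2 $1,200; Unit PH1 $400; Unit 1A $2,200; Unit 5B $2,800. Sum = $9,200.
Difference $9,150 − $9,200 = −$50 applied to Unit 1A: Unit 1A becomes $2,150.

Unit 4B: $2,600; Unit G2: $1,200; Unit PH1: $400; Unit 1A: $2,150; Unit 5B: $2,800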